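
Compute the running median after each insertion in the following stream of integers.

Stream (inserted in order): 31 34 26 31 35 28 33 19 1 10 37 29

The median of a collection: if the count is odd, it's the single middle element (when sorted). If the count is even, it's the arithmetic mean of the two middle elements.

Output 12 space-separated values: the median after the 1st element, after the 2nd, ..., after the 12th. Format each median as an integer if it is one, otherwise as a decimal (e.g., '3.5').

Step 1: insert 31 -> lo=[31] (size 1, max 31) hi=[] (size 0) -> median=31
Step 2: insert 34 -> lo=[31] (size 1, max 31) hi=[34] (size 1, min 34) -> median=32.5
Step 3: insert 26 -> lo=[26, 31] (size 2, max 31) hi=[34] (size 1, min 34) -> median=31
Step 4: insert 31 -> lo=[26, 31] (size 2, max 31) hi=[31, 34] (size 2, min 31) -> median=31
Step 5: insert 35 -> lo=[26, 31, 31] (size 3, max 31) hi=[34, 35] (size 2, min 34) -> median=31
Step 6: insert 28 -> lo=[26, 28, 31] (size 3, max 31) hi=[31, 34, 35] (size 3, min 31) -> median=31
Step 7: insert 33 -> lo=[26, 28, 31, 31] (size 4, max 31) hi=[33, 34, 35] (size 3, min 33) -> median=31
Step 8: insert 19 -> lo=[19, 26, 28, 31] (size 4, max 31) hi=[31, 33, 34, 35] (size 4, min 31) -> median=31
Step 9: insert 1 -> lo=[1, 19, 26, 28, 31] (size 5, max 31) hi=[31, 33, 34, 35] (size 4, min 31) -> median=31
Step 10: insert 10 -> lo=[1, 10, 19, 26, 28] (size 5, max 28) hi=[31, 31, 33, 34, 35] (size 5, min 31) -> median=29.5
Step 11: insert 37 -> lo=[1, 10, 19, 26, 28, 31] (size 6, max 31) hi=[31, 33, 34, 35, 37] (size 5, min 31) -> median=31
Step 12: insert 29 -> lo=[1, 10, 19, 26, 28, 29] (size 6, max 29) hi=[31, 31, 33, 34, 35, 37] (size 6, min 31) -> median=30

Answer: 31 32.5 31 31 31 31 31 31 31 29.5 31 30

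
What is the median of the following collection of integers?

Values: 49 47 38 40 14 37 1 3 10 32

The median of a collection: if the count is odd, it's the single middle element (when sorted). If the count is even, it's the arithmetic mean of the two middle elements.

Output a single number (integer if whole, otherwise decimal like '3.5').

Answer: 34.5

Derivation:
Step 1: insert 49 -> lo=[49] (size 1, max 49) hi=[] (size 0) -> median=49
Step 2: insert 47 -> lo=[47] (size 1, max 47) hi=[49] (size 1, min 49) -> median=48
Step 3: insert 38 -> lo=[38, 47] (size 2, max 47) hi=[49] (size 1, min 49) -> median=47
Step 4: insert 40 -> lo=[38, 40] (size 2, max 40) hi=[47, 49] (size 2, min 47) -> median=43.5
Step 5: insert 14 -> lo=[14, 38, 40] (size 3, max 40) hi=[47, 49] (size 2, min 47) -> median=40
Step 6: insert 37 -> lo=[14, 37, 38] (size 3, max 38) hi=[40, 47, 49] (size 3, min 40) -> median=39
Step 7: insert 1 -> lo=[1, 14, 37, 38] (size 4, max 38) hi=[40, 47, 49] (size 3, min 40) -> median=38
Step 8: insert 3 -> lo=[1, 3, 14, 37] (size 4, max 37) hi=[38, 40, 47, 49] (size 4, min 38) -> median=37.5
Step 9: insert 10 -> lo=[1, 3, 10, 14, 37] (size 5, max 37) hi=[38, 40, 47, 49] (size 4, min 38) -> median=37
Step 10: insert 32 -> lo=[1, 3, 10, 14, 32] (size 5, max 32) hi=[37, 38, 40, 47, 49] (size 5, min 37) -> median=34.5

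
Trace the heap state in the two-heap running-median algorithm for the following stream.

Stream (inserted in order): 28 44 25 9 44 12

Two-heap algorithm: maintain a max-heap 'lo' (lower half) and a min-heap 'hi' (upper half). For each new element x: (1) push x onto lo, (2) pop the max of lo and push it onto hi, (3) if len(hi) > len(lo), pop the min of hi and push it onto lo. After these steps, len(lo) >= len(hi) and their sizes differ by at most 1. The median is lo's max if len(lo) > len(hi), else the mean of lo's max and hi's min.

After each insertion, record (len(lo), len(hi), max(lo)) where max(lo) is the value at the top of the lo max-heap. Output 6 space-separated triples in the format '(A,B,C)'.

Step 1: insert 28 -> lo=[28] hi=[] -> (len(lo)=1, len(hi)=0, max(lo)=28)
Step 2: insert 44 -> lo=[28] hi=[44] -> (len(lo)=1, len(hi)=1, max(lo)=28)
Step 3: insert 25 -> lo=[25, 28] hi=[44] -> (len(lo)=2, len(hi)=1, max(lo)=28)
Step 4: insert 9 -> lo=[9, 25] hi=[28, 44] -> (len(lo)=2, len(hi)=2, max(lo)=25)
Step 5: insert 44 -> lo=[9, 25, 28] hi=[44, 44] -> (len(lo)=3, len(hi)=2, max(lo)=28)
Step 6: insert 12 -> lo=[9, 12, 25] hi=[28, 44, 44] -> (len(lo)=3, len(hi)=3, max(lo)=25)

Answer: (1,0,28) (1,1,28) (2,1,28) (2,2,25) (3,2,28) (3,3,25)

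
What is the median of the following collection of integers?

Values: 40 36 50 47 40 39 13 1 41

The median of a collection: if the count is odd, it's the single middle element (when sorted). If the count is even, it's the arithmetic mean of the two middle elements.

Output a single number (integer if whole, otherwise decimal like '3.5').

Answer: 40

Derivation:
Step 1: insert 40 -> lo=[40] (size 1, max 40) hi=[] (size 0) -> median=40
Step 2: insert 36 -> lo=[36] (size 1, max 36) hi=[40] (size 1, min 40) -> median=38
Step 3: insert 50 -> lo=[36, 40] (size 2, max 40) hi=[50] (size 1, min 50) -> median=40
Step 4: insert 47 -> lo=[36, 40] (size 2, max 40) hi=[47, 50] (size 2, min 47) -> median=43.5
Step 5: insert 40 -> lo=[36, 40, 40] (size 3, max 40) hi=[47, 50] (size 2, min 47) -> median=40
Step 6: insert 39 -> lo=[36, 39, 40] (size 3, max 40) hi=[40, 47, 50] (size 3, min 40) -> median=40
Step 7: insert 13 -> lo=[13, 36, 39, 40] (size 4, max 40) hi=[40, 47, 50] (size 3, min 40) -> median=40
Step 8: insert 1 -> lo=[1, 13, 36, 39] (size 4, max 39) hi=[40, 40, 47, 50] (size 4, min 40) -> median=39.5
Step 9: insert 41 -> lo=[1, 13, 36, 39, 40] (size 5, max 40) hi=[40, 41, 47, 50] (size 4, min 40) -> median=40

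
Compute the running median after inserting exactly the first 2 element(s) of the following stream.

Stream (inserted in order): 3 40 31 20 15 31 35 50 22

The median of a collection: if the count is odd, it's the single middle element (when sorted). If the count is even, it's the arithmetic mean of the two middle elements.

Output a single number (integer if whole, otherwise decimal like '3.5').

Step 1: insert 3 -> lo=[3] (size 1, max 3) hi=[] (size 0) -> median=3
Step 2: insert 40 -> lo=[3] (size 1, max 3) hi=[40] (size 1, min 40) -> median=21.5

Answer: 21.5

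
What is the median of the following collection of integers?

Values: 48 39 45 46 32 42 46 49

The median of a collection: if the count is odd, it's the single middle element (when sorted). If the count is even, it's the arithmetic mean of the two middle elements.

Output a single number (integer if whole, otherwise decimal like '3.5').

Step 1: insert 48 -> lo=[48] (size 1, max 48) hi=[] (size 0) -> median=48
Step 2: insert 39 -> lo=[39] (size 1, max 39) hi=[48] (size 1, min 48) -> median=43.5
Step 3: insert 45 -> lo=[39, 45] (size 2, max 45) hi=[48] (size 1, min 48) -> median=45
Step 4: insert 46 -> lo=[39, 45] (size 2, max 45) hi=[46, 48] (size 2, min 46) -> median=45.5
Step 5: insert 32 -> lo=[32, 39, 45] (size 3, max 45) hi=[46, 48] (size 2, min 46) -> median=45
Step 6: insert 42 -> lo=[32, 39, 42] (size 3, max 42) hi=[45, 46, 48] (size 3, min 45) -> median=43.5
Step 7: insert 46 -> lo=[32, 39, 42, 45] (size 4, max 45) hi=[46, 46, 48] (size 3, min 46) -> median=45
Step 8: insert 49 -> lo=[32, 39, 42, 45] (size 4, max 45) hi=[46, 46, 48, 49] (size 4, min 46) -> median=45.5

Answer: 45.5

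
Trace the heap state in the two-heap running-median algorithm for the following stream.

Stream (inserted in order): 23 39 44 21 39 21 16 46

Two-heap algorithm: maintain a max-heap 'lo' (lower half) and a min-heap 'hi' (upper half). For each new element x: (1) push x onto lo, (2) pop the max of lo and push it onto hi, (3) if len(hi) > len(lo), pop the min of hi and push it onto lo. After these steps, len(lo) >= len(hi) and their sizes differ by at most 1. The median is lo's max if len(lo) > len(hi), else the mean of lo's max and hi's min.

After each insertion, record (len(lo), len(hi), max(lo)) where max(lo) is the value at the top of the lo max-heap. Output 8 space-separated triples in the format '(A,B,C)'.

Answer: (1,0,23) (1,1,23) (2,1,39) (2,2,23) (3,2,39) (3,3,23) (4,3,23) (4,4,23)

Derivation:
Step 1: insert 23 -> lo=[23] hi=[] -> (len(lo)=1, len(hi)=0, max(lo)=23)
Step 2: insert 39 -> lo=[23] hi=[39] -> (len(lo)=1, len(hi)=1, max(lo)=23)
Step 3: insert 44 -> lo=[23, 39] hi=[44] -> (len(lo)=2, len(hi)=1, max(lo)=39)
Step 4: insert 21 -> lo=[21, 23] hi=[39, 44] -> (len(lo)=2, len(hi)=2, max(lo)=23)
Step 5: insert 39 -> lo=[21, 23, 39] hi=[39, 44] -> (len(lo)=3, len(hi)=2, max(lo)=39)
Step 6: insert 21 -> lo=[21, 21, 23] hi=[39, 39, 44] -> (len(lo)=3, len(hi)=3, max(lo)=23)
Step 7: insert 16 -> lo=[16, 21, 21, 23] hi=[39, 39, 44] -> (len(lo)=4, len(hi)=3, max(lo)=23)
Step 8: insert 46 -> lo=[16, 21, 21, 23] hi=[39, 39, 44, 46] -> (len(lo)=4, len(hi)=4, max(lo)=23)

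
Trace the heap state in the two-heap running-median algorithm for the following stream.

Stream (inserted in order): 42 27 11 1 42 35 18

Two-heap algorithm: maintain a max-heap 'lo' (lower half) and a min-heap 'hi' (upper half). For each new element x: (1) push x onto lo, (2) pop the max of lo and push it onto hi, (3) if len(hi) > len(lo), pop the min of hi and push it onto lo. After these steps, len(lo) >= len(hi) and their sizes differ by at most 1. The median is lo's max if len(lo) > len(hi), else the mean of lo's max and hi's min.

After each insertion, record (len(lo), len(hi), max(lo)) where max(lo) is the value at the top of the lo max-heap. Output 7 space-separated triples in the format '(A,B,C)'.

Answer: (1,0,42) (1,1,27) (2,1,27) (2,2,11) (3,2,27) (3,3,27) (4,3,27)

Derivation:
Step 1: insert 42 -> lo=[42] hi=[] -> (len(lo)=1, len(hi)=0, max(lo)=42)
Step 2: insert 27 -> lo=[27] hi=[42] -> (len(lo)=1, len(hi)=1, max(lo)=27)
Step 3: insert 11 -> lo=[11, 27] hi=[42] -> (len(lo)=2, len(hi)=1, max(lo)=27)
Step 4: insert 1 -> lo=[1, 11] hi=[27, 42] -> (len(lo)=2, len(hi)=2, max(lo)=11)
Step 5: insert 42 -> lo=[1, 11, 27] hi=[42, 42] -> (len(lo)=3, len(hi)=2, max(lo)=27)
Step 6: insert 35 -> lo=[1, 11, 27] hi=[35, 42, 42] -> (len(lo)=3, len(hi)=3, max(lo)=27)
Step 7: insert 18 -> lo=[1, 11, 18, 27] hi=[35, 42, 42] -> (len(lo)=4, len(hi)=3, max(lo)=27)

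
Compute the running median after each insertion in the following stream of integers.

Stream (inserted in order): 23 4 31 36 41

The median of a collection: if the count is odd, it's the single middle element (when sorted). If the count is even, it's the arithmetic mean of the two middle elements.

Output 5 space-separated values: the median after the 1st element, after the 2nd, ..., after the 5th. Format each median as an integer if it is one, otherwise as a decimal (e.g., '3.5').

Answer: 23 13.5 23 27 31

Derivation:
Step 1: insert 23 -> lo=[23] (size 1, max 23) hi=[] (size 0) -> median=23
Step 2: insert 4 -> lo=[4] (size 1, max 4) hi=[23] (size 1, min 23) -> median=13.5
Step 3: insert 31 -> lo=[4, 23] (size 2, max 23) hi=[31] (size 1, min 31) -> median=23
Step 4: insert 36 -> lo=[4, 23] (size 2, max 23) hi=[31, 36] (size 2, min 31) -> median=27
Step 5: insert 41 -> lo=[4, 23, 31] (size 3, max 31) hi=[36, 41] (size 2, min 36) -> median=31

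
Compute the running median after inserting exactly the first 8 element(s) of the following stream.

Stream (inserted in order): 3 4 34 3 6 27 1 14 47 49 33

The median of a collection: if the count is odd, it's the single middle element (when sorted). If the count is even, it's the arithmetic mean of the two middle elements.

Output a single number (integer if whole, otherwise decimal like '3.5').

Answer: 5

Derivation:
Step 1: insert 3 -> lo=[3] (size 1, max 3) hi=[] (size 0) -> median=3
Step 2: insert 4 -> lo=[3] (size 1, max 3) hi=[4] (size 1, min 4) -> median=3.5
Step 3: insert 34 -> lo=[3, 4] (size 2, max 4) hi=[34] (size 1, min 34) -> median=4
Step 4: insert 3 -> lo=[3, 3] (size 2, max 3) hi=[4, 34] (size 2, min 4) -> median=3.5
Step 5: insert 6 -> lo=[3, 3, 4] (size 3, max 4) hi=[6, 34] (size 2, min 6) -> median=4
Step 6: insert 27 -> lo=[3, 3, 4] (size 3, max 4) hi=[6, 27, 34] (size 3, min 6) -> median=5
Step 7: insert 1 -> lo=[1, 3, 3, 4] (size 4, max 4) hi=[6, 27, 34] (size 3, min 6) -> median=4
Step 8: insert 14 -> lo=[1, 3, 3, 4] (size 4, max 4) hi=[6, 14, 27, 34] (size 4, min 6) -> median=5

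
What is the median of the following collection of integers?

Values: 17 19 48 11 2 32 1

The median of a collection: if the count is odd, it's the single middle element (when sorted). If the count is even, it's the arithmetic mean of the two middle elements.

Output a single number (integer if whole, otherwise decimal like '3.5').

Step 1: insert 17 -> lo=[17] (size 1, max 17) hi=[] (size 0) -> median=17
Step 2: insert 19 -> lo=[17] (size 1, max 17) hi=[19] (size 1, min 19) -> median=18
Step 3: insert 48 -> lo=[17, 19] (size 2, max 19) hi=[48] (size 1, min 48) -> median=19
Step 4: insert 11 -> lo=[11, 17] (size 2, max 17) hi=[19, 48] (size 2, min 19) -> median=18
Step 5: insert 2 -> lo=[2, 11, 17] (size 3, max 17) hi=[19, 48] (size 2, min 19) -> median=17
Step 6: insert 32 -> lo=[2, 11, 17] (size 3, max 17) hi=[19, 32, 48] (size 3, min 19) -> median=18
Step 7: insert 1 -> lo=[1, 2, 11, 17] (size 4, max 17) hi=[19, 32, 48] (size 3, min 19) -> median=17

Answer: 17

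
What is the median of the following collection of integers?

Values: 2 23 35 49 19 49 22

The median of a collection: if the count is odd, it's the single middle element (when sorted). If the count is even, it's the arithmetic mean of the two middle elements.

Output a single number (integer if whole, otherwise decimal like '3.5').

Answer: 23

Derivation:
Step 1: insert 2 -> lo=[2] (size 1, max 2) hi=[] (size 0) -> median=2
Step 2: insert 23 -> lo=[2] (size 1, max 2) hi=[23] (size 1, min 23) -> median=12.5
Step 3: insert 35 -> lo=[2, 23] (size 2, max 23) hi=[35] (size 1, min 35) -> median=23
Step 4: insert 49 -> lo=[2, 23] (size 2, max 23) hi=[35, 49] (size 2, min 35) -> median=29
Step 5: insert 19 -> lo=[2, 19, 23] (size 3, max 23) hi=[35, 49] (size 2, min 35) -> median=23
Step 6: insert 49 -> lo=[2, 19, 23] (size 3, max 23) hi=[35, 49, 49] (size 3, min 35) -> median=29
Step 7: insert 22 -> lo=[2, 19, 22, 23] (size 4, max 23) hi=[35, 49, 49] (size 3, min 35) -> median=23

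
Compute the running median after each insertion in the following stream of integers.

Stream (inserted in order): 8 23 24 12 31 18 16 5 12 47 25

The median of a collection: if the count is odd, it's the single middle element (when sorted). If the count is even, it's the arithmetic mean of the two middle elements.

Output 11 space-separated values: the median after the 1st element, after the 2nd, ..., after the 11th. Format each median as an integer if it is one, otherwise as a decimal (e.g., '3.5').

Answer: 8 15.5 23 17.5 23 20.5 18 17 16 17 18

Derivation:
Step 1: insert 8 -> lo=[8] (size 1, max 8) hi=[] (size 0) -> median=8
Step 2: insert 23 -> lo=[8] (size 1, max 8) hi=[23] (size 1, min 23) -> median=15.5
Step 3: insert 24 -> lo=[8, 23] (size 2, max 23) hi=[24] (size 1, min 24) -> median=23
Step 4: insert 12 -> lo=[8, 12] (size 2, max 12) hi=[23, 24] (size 2, min 23) -> median=17.5
Step 5: insert 31 -> lo=[8, 12, 23] (size 3, max 23) hi=[24, 31] (size 2, min 24) -> median=23
Step 6: insert 18 -> lo=[8, 12, 18] (size 3, max 18) hi=[23, 24, 31] (size 3, min 23) -> median=20.5
Step 7: insert 16 -> lo=[8, 12, 16, 18] (size 4, max 18) hi=[23, 24, 31] (size 3, min 23) -> median=18
Step 8: insert 5 -> lo=[5, 8, 12, 16] (size 4, max 16) hi=[18, 23, 24, 31] (size 4, min 18) -> median=17
Step 9: insert 12 -> lo=[5, 8, 12, 12, 16] (size 5, max 16) hi=[18, 23, 24, 31] (size 4, min 18) -> median=16
Step 10: insert 47 -> lo=[5, 8, 12, 12, 16] (size 5, max 16) hi=[18, 23, 24, 31, 47] (size 5, min 18) -> median=17
Step 11: insert 25 -> lo=[5, 8, 12, 12, 16, 18] (size 6, max 18) hi=[23, 24, 25, 31, 47] (size 5, min 23) -> median=18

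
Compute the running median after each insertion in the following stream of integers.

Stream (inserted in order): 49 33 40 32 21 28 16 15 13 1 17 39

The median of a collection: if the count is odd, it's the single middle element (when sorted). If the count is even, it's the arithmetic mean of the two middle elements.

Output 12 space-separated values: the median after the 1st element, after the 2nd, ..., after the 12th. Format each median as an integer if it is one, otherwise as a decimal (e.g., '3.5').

Step 1: insert 49 -> lo=[49] (size 1, max 49) hi=[] (size 0) -> median=49
Step 2: insert 33 -> lo=[33] (size 1, max 33) hi=[49] (size 1, min 49) -> median=41
Step 3: insert 40 -> lo=[33, 40] (size 2, max 40) hi=[49] (size 1, min 49) -> median=40
Step 4: insert 32 -> lo=[32, 33] (size 2, max 33) hi=[40, 49] (size 2, min 40) -> median=36.5
Step 5: insert 21 -> lo=[21, 32, 33] (size 3, max 33) hi=[40, 49] (size 2, min 40) -> median=33
Step 6: insert 28 -> lo=[21, 28, 32] (size 3, max 32) hi=[33, 40, 49] (size 3, min 33) -> median=32.5
Step 7: insert 16 -> lo=[16, 21, 28, 32] (size 4, max 32) hi=[33, 40, 49] (size 3, min 33) -> median=32
Step 8: insert 15 -> lo=[15, 16, 21, 28] (size 4, max 28) hi=[32, 33, 40, 49] (size 4, min 32) -> median=30
Step 9: insert 13 -> lo=[13, 15, 16, 21, 28] (size 5, max 28) hi=[32, 33, 40, 49] (size 4, min 32) -> median=28
Step 10: insert 1 -> lo=[1, 13, 15, 16, 21] (size 5, max 21) hi=[28, 32, 33, 40, 49] (size 5, min 28) -> median=24.5
Step 11: insert 17 -> lo=[1, 13, 15, 16, 17, 21] (size 6, max 21) hi=[28, 32, 33, 40, 49] (size 5, min 28) -> median=21
Step 12: insert 39 -> lo=[1, 13, 15, 16, 17, 21] (size 6, max 21) hi=[28, 32, 33, 39, 40, 49] (size 6, min 28) -> median=24.5

Answer: 49 41 40 36.5 33 32.5 32 30 28 24.5 21 24.5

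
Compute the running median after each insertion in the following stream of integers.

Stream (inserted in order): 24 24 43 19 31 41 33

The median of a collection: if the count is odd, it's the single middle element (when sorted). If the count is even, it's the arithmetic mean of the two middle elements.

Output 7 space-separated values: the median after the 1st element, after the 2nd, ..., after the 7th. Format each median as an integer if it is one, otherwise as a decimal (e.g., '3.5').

Answer: 24 24 24 24 24 27.5 31

Derivation:
Step 1: insert 24 -> lo=[24] (size 1, max 24) hi=[] (size 0) -> median=24
Step 2: insert 24 -> lo=[24] (size 1, max 24) hi=[24] (size 1, min 24) -> median=24
Step 3: insert 43 -> lo=[24, 24] (size 2, max 24) hi=[43] (size 1, min 43) -> median=24
Step 4: insert 19 -> lo=[19, 24] (size 2, max 24) hi=[24, 43] (size 2, min 24) -> median=24
Step 5: insert 31 -> lo=[19, 24, 24] (size 3, max 24) hi=[31, 43] (size 2, min 31) -> median=24
Step 6: insert 41 -> lo=[19, 24, 24] (size 3, max 24) hi=[31, 41, 43] (size 3, min 31) -> median=27.5
Step 7: insert 33 -> lo=[19, 24, 24, 31] (size 4, max 31) hi=[33, 41, 43] (size 3, min 33) -> median=31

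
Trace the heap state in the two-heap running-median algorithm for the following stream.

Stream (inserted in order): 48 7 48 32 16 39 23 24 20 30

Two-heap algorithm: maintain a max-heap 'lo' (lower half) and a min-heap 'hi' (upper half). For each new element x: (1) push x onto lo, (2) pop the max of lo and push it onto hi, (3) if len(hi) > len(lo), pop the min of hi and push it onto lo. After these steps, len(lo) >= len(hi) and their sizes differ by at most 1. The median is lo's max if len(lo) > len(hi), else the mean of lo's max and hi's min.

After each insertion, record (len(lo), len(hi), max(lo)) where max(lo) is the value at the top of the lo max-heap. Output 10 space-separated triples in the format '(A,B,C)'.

Step 1: insert 48 -> lo=[48] hi=[] -> (len(lo)=1, len(hi)=0, max(lo)=48)
Step 2: insert 7 -> lo=[7] hi=[48] -> (len(lo)=1, len(hi)=1, max(lo)=7)
Step 3: insert 48 -> lo=[7, 48] hi=[48] -> (len(lo)=2, len(hi)=1, max(lo)=48)
Step 4: insert 32 -> lo=[7, 32] hi=[48, 48] -> (len(lo)=2, len(hi)=2, max(lo)=32)
Step 5: insert 16 -> lo=[7, 16, 32] hi=[48, 48] -> (len(lo)=3, len(hi)=2, max(lo)=32)
Step 6: insert 39 -> lo=[7, 16, 32] hi=[39, 48, 48] -> (len(lo)=3, len(hi)=3, max(lo)=32)
Step 7: insert 23 -> lo=[7, 16, 23, 32] hi=[39, 48, 48] -> (len(lo)=4, len(hi)=3, max(lo)=32)
Step 8: insert 24 -> lo=[7, 16, 23, 24] hi=[32, 39, 48, 48] -> (len(lo)=4, len(hi)=4, max(lo)=24)
Step 9: insert 20 -> lo=[7, 16, 20, 23, 24] hi=[32, 39, 48, 48] -> (len(lo)=5, len(hi)=4, max(lo)=24)
Step 10: insert 30 -> lo=[7, 16, 20, 23, 24] hi=[30, 32, 39, 48, 48] -> (len(lo)=5, len(hi)=5, max(lo)=24)

Answer: (1,0,48) (1,1,7) (2,1,48) (2,2,32) (3,2,32) (3,3,32) (4,3,32) (4,4,24) (5,4,24) (5,5,24)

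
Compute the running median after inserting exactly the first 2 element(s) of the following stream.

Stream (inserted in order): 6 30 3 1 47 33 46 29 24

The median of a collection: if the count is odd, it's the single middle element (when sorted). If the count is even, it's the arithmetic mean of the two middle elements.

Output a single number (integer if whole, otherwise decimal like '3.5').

Step 1: insert 6 -> lo=[6] (size 1, max 6) hi=[] (size 0) -> median=6
Step 2: insert 30 -> lo=[6] (size 1, max 6) hi=[30] (size 1, min 30) -> median=18

Answer: 18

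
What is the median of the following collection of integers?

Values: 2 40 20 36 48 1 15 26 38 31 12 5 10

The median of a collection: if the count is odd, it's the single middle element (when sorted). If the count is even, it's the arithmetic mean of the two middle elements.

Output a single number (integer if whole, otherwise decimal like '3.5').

Step 1: insert 2 -> lo=[2] (size 1, max 2) hi=[] (size 0) -> median=2
Step 2: insert 40 -> lo=[2] (size 1, max 2) hi=[40] (size 1, min 40) -> median=21
Step 3: insert 20 -> lo=[2, 20] (size 2, max 20) hi=[40] (size 1, min 40) -> median=20
Step 4: insert 36 -> lo=[2, 20] (size 2, max 20) hi=[36, 40] (size 2, min 36) -> median=28
Step 5: insert 48 -> lo=[2, 20, 36] (size 3, max 36) hi=[40, 48] (size 2, min 40) -> median=36
Step 6: insert 1 -> lo=[1, 2, 20] (size 3, max 20) hi=[36, 40, 48] (size 3, min 36) -> median=28
Step 7: insert 15 -> lo=[1, 2, 15, 20] (size 4, max 20) hi=[36, 40, 48] (size 3, min 36) -> median=20
Step 8: insert 26 -> lo=[1, 2, 15, 20] (size 4, max 20) hi=[26, 36, 40, 48] (size 4, min 26) -> median=23
Step 9: insert 38 -> lo=[1, 2, 15, 20, 26] (size 5, max 26) hi=[36, 38, 40, 48] (size 4, min 36) -> median=26
Step 10: insert 31 -> lo=[1, 2, 15, 20, 26] (size 5, max 26) hi=[31, 36, 38, 40, 48] (size 5, min 31) -> median=28.5
Step 11: insert 12 -> lo=[1, 2, 12, 15, 20, 26] (size 6, max 26) hi=[31, 36, 38, 40, 48] (size 5, min 31) -> median=26
Step 12: insert 5 -> lo=[1, 2, 5, 12, 15, 20] (size 6, max 20) hi=[26, 31, 36, 38, 40, 48] (size 6, min 26) -> median=23
Step 13: insert 10 -> lo=[1, 2, 5, 10, 12, 15, 20] (size 7, max 20) hi=[26, 31, 36, 38, 40, 48] (size 6, min 26) -> median=20

Answer: 20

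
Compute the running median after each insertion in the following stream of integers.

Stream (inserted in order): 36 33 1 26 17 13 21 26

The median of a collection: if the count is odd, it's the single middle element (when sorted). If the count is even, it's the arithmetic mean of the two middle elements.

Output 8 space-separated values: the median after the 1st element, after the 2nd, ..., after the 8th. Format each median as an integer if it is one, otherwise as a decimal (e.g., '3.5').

Step 1: insert 36 -> lo=[36] (size 1, max 36) hi=[] (size 0) -> median=36
Step 2: insert 33 -> lo=[33] (size 1, max 33) hi=[36] (size 1, min 36) -> median=34.5
Step 3: insert 1 -> lo=[1, 33] (size 2, max 33) hi=[36] (size 1, min 36) -> median=33
Step 4: insert 26 -> lo=[1, 26] (size 2, max 26) hi=[33, 36] (size 2, min 33) -> median=29.5
Step 5: insert 17 -> lo=[1, 17, 26] (size 3, max 26) hi=[33, 36] (size 2, min 33) -> median=26
Step 6: insert 13 -> lo=[1, 13, 17] (size 3, max 17) hi=[26, 33, 36] (size 3, min 26) -> median=21.5
Step 7: insert 21 -> lo=[1, 13, 17, 21] (size 4, max 21) hi=[26, 33, 36] (size 3, min 26) -> median=21
Step 8: insert 26 -> lo=[1, 13, 17, 21] (size 4, max 21) hi=[26, 26, 33, 36] (size 4, min 26) -> median=23.5

Answer: 36 34.5 33 29.5 26 21.5 21 23.5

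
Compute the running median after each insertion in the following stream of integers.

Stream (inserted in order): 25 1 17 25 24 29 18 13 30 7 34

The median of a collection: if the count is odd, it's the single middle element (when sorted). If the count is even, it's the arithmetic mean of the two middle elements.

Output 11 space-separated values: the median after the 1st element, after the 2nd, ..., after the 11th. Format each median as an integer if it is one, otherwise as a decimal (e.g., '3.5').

Answer: 25 13 17 21 24 24.5 24 21 24 21 24

Derivation:
Step 1: insert 25 -> lo=[25] (size 1, max 25) hi=[] (size 0) -> median=25
Step 2: insert 1 -> lo=[1] (size 1, max 1) hi=[25] (size 1, min 25) -> median=13
Step 3: insert 17 -> lo=[1, 17] (size 2, max 17) hi=[25] (size 1, min 25) -> median=17
Step 4: insert 25 -> lo=[1, 17] (size 2, max 17) hi=[25, 25] (size 2, min 25) -> median=21
Step 5: insert 24 -> lo=[1, 17, 24] (size 3, max 24) hi=[25, 25] (size 2, min 25) -> median=24
Step 6: insert 29 -> lo=[1, 17, 24] (size 3, max 24) hi=[25, 25, 29] (size 3, min 25) -> median=24.5
Step 7: insert 18 -> lo=[1, 17, 18, 24] (size 4, max 24) hi=[25, 25, 29] (size 3, min 25) -> median=24
Step 8: insert 13 -> lo=[1, 13, 17, 18] (size 4, max 18) hi=[24, 25, 25, 29] (size 4, min 24) -> median=21
Step 9: insert 30 -> lo=[1, 13, 17, 18, 24] (size 5, max 24) hi=[25, 25, 29, 30] (size 4, min 25) -> median=24
Step 10: insert 7 -> lo=[1, 7, 13, 17, 18] (size 5, max 18) hi=[24, 25, 25, 29, 30] (size 5, min 24) -> median=21
Step 11: insert 34 -> lo=[1, 7, 13, 17, 18, 24] (size 6, max 24) hi=[25, 25, 29, 30, 34] (size 5, min 25) -> median=24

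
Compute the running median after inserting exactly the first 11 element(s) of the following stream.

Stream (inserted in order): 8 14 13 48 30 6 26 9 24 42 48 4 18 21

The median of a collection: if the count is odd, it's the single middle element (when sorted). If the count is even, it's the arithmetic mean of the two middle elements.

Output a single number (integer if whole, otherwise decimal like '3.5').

Step 1: insert 8 -> lo=[8] (size 1, max 8) hi=[] (size 0) -> median=8
Step 2: insert 14 -> lo=[8] (size 1, max 8) hi=[14] (size 1, min 14) -> median=11
Step 3: insert 13 -> lo=[8, 13] (size 2, max 13) hi=[14] (size 1, min 14) -> median=13
Step 4: insert 48 -> lo=[8, 13] (size 2, max 13) hi=[14, 48] (size 2, min 14) -> median=13.5
Step 5: insert 30 -> lo=[8, 13, 14] (size 3, max 14) hi=[30, 48] (size 2, min 30) -> median=14
Step 6: insert 6 -> lo=[6, 8, 13] (size 3, max 13) hi=[14, 30, 48] (size 3, min 14) -> median=13.5
Step 7: insert 26 -> lo=[6, 8, 13, 14] (size 4, max 14) hi=[26, 30, 48] (size 3, min 26) -> median=14
Step 8: insert 9 -> lo=[6, 8, 9, 13] (size 4, max 13) hi=[14, 26, 30, 48] (size 4, min 14) -> median=13.5
Step 9: insert 24 -> lo=[6, 8, 9, 13, 14] (size 5, max 14) hi=[24, 26, 30, 48] (size 4, min 24) -> median=14
Step 10: insert 42 -> lo=[6, 8, 9, 13, 14] (size 5, max 14) hi=[24, 26, 30, 42, 48] (size 5, min 24) -> median=19
Step 11: insert 48 -> lo=[6, 8, 9, 13, 14, 24] (size 6, max 24) hi=[26, 30, 42, 48, 48] (size 5, min 26) -> median=24

Answer: 24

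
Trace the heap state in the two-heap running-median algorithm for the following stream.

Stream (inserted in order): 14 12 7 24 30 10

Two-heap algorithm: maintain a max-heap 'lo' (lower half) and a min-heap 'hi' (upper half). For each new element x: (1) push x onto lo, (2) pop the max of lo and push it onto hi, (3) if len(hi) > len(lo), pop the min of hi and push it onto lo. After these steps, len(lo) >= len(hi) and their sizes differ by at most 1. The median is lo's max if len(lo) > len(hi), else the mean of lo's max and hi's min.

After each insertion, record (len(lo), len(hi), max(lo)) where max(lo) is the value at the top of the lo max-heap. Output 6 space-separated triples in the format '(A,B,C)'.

Step 1: insert 14 -> lo=[14] hi=[] -> (len(lo)=1, len(hi)=0, max(lo)=14)
Step 2: insert 12 -> lo=[12] hi=[14] -> (len(lo)=1, len(hi)=1, max(lo)=12)
Step 3: insert 7 -> lo=[7, 12] hi=[14] -> (len(lo)=2, len(hi)=1, max(lo)=12)
Step 4: insert 24 -> lo=[7, 12] hi=[14, 24] -> (len(lo)=2, len(hi)=2, max(lo)=12)
Step 5: insert 30 -> lo=[7, 12, 14] hi=[24, 30] -> (len(lo)=3, len(hi)=2, max(lo)=14)
Step 6: insert 10 -> lo=[7, 10, 12] hi=[14, 24, 30] -> (len(lo)=3, len(hi)=3, max(lo)=12)

Answer: (1,0,14) (1,1,12) (2,1,12) (2,2,12) (3,2,14) (3,3,12)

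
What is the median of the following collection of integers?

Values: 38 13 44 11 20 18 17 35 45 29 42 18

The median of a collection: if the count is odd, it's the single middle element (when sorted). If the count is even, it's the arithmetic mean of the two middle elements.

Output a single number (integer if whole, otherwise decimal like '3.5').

Step 1: insert 38 -> lo=[38] (size 1, max 38) hi=[] (size 0) -> median=38
Step 2: insert 13 -> lo=[13] (size 1, max 13) hi=[38] (size 1, min 38) -> median=25.5
Step 3: insert 44 -> lo=[13, 38] (size 2, max 38) hi=[44] (size 1, min 44) -> median=38
Step 4: insert 11 -> lo=[11, 13] (size 2, max 13) hi=[38, 44] (size 2, min 38) -> median=25.5
Step 5: insert 20 -> lo=[11, 13, 20] (size 3, max 20) hi=[38, 44] (size 2, min 38) -> median=20
Step 6: insert 18 -> lo=[11, 13, 18] (size 3, max 18) hi=[20, 38, 44] (size 3, min 20) -> median=19
Step 7: insert 17 -> lo=[11, 13, 17, 18] (size 4, max 18) hi=[20, 38, 44] (size 3, min 20) -> median=18
Step 8: insert 35 -> lo=[11, 13, 17, 18] (size 4, max 18) hi=[20, 35, 38, 44] (size 4, min 20) -> median=19
Step 9: insert 45 -> lo=[11, 13, 17, 18, 20] (size 5, max 20) hi=[35, 38, 44, 45] (size 4, min 35) -> median=20
Step 10: insert 29 -> lo=[11, 13, 17, 18, 20] (size 5, max 20) hi=[29, 35, 38, 44, 45] (size 5, min 29) -> median=24.5
Step 11: insert 42 -> lo=[11, 13, 17, 18, 20, 29] (size 6, max 29) hi=[35, 38, 42, 44, 45] (size 5, min 35) -> median=29
Step 12: insert 18 -> lo=[11, 13, 17, 18, 18, 20] (size 6, max 20) hi=[29, 35, 38, 42, 44, 45] (size 6, min 29) -> median=24.5

Answer: 24.5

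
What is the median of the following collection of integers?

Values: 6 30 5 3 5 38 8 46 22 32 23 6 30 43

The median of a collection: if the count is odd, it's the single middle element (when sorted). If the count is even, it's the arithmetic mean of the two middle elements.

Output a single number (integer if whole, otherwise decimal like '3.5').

Step 1: insert 6 -> lo=[6] (size 1, max 6) hi=[] (size 0) -> median=6
Step 2: insert 30 -> lo=[6] (size 1, max 6) hi=[30] (size 1, min 30) -> median=18
Step 3: insert 5 -> lo=[5, 6] (size 2, max 6) hi=[30] (size 1, min 30) -> median=6
Step 4: insert 3 -> lo=[3, 5] (size 2, max 5) hi=[6, 30] (size 2, min 6) -> median=5.5
Step 5: insert 5 -> lo=[3, 5, 5] (size 3, max 5) hi=[6, 30] (size 2, min 6) -> median=5
Step 6: insert 38 -> lo=[3, 5, 5] (size 3, max 5) hi=[6, 30, 38] (size 3, min 6) -> median=5.5
Step 7: insert 8 -> lo=[3, 5, 5, 6] (size 4, max 6) hi=[8, 30, 38] (size 3, min 8) -> median=6
Step 8: insert 46 -> lo=[3, 5, 5, 6] (size 4, max 6) hi=[8, 30, 38, 46] (size 4, min 8) -> median=7
Step 9: insert 22 -> lo=[3, 5, 5, 6, 8] (size 5, max 8) hi=[22, 30, 38, 46] (size 4, min 22) -> median=8
Step 10: insert 32 -> lo=[3, 5, 5, 6, 8] (size 5, max 8) hi=[22, 30, 32, 38, 46] (size 5, min 22) -> median=15
Step 11: insert 23 -> lo=[3, 5, 5, 6, 8, 22] (size 6, max 22) hi=[23, 30, 32, 38, 46] (size 5, min 23) -> median=22
Step 12: insert 6 -> lo=[3, 5, 5, 6, 6, 8] (size 6, max 8) hi=[22, 23, 30, 32, 38, 46] (size 6, min 22) -> median=15
Step 13: insert 30 -> lo=[3, 5, 5, 6, 6, 8, 22] (size 7, max 22) hi=[23, 30, 30, 32, 38, 46] (size 6, min 23) -> median=22
Step 14: insert 43 -> lo=[3, 5, 5, 6, 6, 8, 22] (size 7, max 22) hi=[23, 30, 30, 32, 38, 43, 46] (size 7, min 23) -> median=22.5

Answer: 22.5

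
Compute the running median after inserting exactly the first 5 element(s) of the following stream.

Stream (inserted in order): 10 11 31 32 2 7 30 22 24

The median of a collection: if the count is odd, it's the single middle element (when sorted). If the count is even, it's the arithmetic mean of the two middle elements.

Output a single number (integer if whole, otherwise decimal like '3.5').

Step 1: insert 10 -> lo=[10] (size 1, max 10) hi=[] (size 0) -> median=10
Step 2: insert 11 -> lo=[10] (size 1, max 10) hi=[11] (size 1, min 11) -> median=10.5
Step 3: insert 31 -> lo=[10, 11] (size 2, max 11) hi=[31] (size 1, min 31) -> median=11
Step 4: insert 32 -> lo=[10, 11] (size 2, max 11) hi=[31, 32] (size 2, min 31) -> median=21
Step 5: insert 2 -> lo=[2, 10, 11] (size 3, max 11) hi=[31, 32] (size 2, min 31) -> median=11

Answer: 11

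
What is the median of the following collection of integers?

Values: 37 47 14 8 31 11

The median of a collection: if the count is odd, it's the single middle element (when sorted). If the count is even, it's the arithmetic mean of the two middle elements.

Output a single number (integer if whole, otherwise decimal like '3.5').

Step 1: insert 37 -> lo=[37] (size 1, max 37) hi=[] (size 0) -> median=37
Step 2: insert 47 -> lo=[37] (size 1, max 37) hi=[47] (size 1, min 47) -> median=42
Step 3: insert 14 -> lo=[14, 37] (size 2, max 37) hi=[47] (size 1, min 47) -> median=37
Step 4: insert 8 -> lo=[8, 14] (size 2, max 14) hi=[37, 47] (size 2, min 37) -> median=25.5
Step 5: insert 31 -> lo=[8, 14, 31] (size 3, max 31) hi=[37, 47] (size 2, min 37) -> median=31
Step 6: insert 11 -> lo=[8, 11, 14] (size 3, max 14) hi=[31, 37, 47] (size 3, min 31) -> median=22.5

Answer: 22.5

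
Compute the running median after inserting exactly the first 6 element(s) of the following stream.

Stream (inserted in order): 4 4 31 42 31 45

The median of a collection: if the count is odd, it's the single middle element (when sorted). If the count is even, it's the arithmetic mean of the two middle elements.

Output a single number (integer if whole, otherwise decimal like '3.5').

Answer: 31

Derivation:
Step 1: insert 4 -> lo=[4] (size 1, max 4) hi=[] (size 0) -> median=4
Step 2: insert 4 -> lo=[4] (size 1, max 4) hi=[4] (size 1, min 4) -> median=4
Step 3: insert 31 -> lo=[4, 4] (size 2, max 4) hi=[31] (size 1, min 31) -> median=4
Step 4: insert 42 -> lo=[4, 4] (size 2, max 4) hi=[31, 42] (size 2, min 31) -> median=17.5
Step 5: insert 31 -> lo=[4, 4, 31] (size 3, max 31) hi=[31, 42] (size 2, min 31) -> median=31
Step 6: insert 45 -> lo=[4, 4, 31] (size 3, max 31) hi=[31, 42, 45] (size 3, min 31) -> median=31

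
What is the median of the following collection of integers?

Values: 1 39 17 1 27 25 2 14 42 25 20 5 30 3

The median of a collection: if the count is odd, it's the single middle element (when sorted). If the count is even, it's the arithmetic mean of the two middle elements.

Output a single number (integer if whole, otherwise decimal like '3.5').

Answer: 18.5

Derivation:
Step 1: insert 1 -> lo=[1] (size 1, max 1) hi=[] (size 0) -> median=1
Step 2: insert 39 -> lo=[1] (size 1, max 1) hi=[39] (size 1, min 39) -> median=20
Step 3: insert 17 -> lo=[1, 17] (size 2, max 17) hi=[39] (size 1, min 39) -> median=17
Step 4: insert 1 -> lo=[1, 1] (size 2, max 1) hi=[17, 39] (size 2, min 17) -> median=9
Step 5: insert 27 -> lo=[1, 1, 17] (size 3, max 17) hi=[27, 39] (size 2, min 27) -> median=17
Step 6: insert 25 -> lo=[1, 1, 17] (size 3, max 17) hi=[25, 27, 39] (size 3, min 25) -> median=21
Step 7: insert 2 -> lo=[1, 1, 2, 17] (size 4, max 17) hi=[25, 27, 39] (size 3, min 25) -> median=17
Step 8: insert 14 -> lo=[1, 1, 2, 14] (size 4, max 14) hi=[17, 25, 27, 39] (size 4, min 17) -> median=15.5
Step 9: insert 42 -> lo=[1, 1, 2, 14, 17] (size 5, max 17) hi=[25, 27, 39, 42] (size 4, min 25) -> median=17
Step 10: insert 25 -> lo=[1, 1, 2, 14, 17] (size 5, max 17) hi=[25, 25, 27, 39, 42] (size 5, min 25) -> median=21
Step 11: insert 20 -> lo=[1, 1, 2, 14, 17, 20] (size 6, max 20) hi=[25, 25, 27, 39, 42] (size 5, min 25) -> median=20
Step 12: insert 5 -> lo=[1, 1, 2, 5, 14, 17] (size 6, max 17) hi=[20, 25, 25, 27, 39, 42] (size 6, min 20) -> median=18.5
Step 13: insert 30 -> lo=[1, 1, 2, 5, 14, 17, 20] (size 7, max 20) hi=[25, 25, 27, 30, 39, 42] (size 6, min 25) -> median=20
Step 14: insert 3 -> lo=[1, 1, 2, 3, 5, 14, 17] (size 7, max 17) hi=[20, 25, 25, 27, 30, 39, 42] (size 7, min 20) -> median=18.5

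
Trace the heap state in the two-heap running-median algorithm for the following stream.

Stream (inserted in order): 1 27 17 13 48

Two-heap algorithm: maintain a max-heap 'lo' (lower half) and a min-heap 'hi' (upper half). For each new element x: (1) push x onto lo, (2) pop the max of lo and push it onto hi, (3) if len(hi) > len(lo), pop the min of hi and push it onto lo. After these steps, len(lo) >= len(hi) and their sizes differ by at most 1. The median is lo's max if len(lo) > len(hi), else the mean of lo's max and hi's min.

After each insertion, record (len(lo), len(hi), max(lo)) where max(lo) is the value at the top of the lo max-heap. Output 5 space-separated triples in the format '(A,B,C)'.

Answer: (1,0,1) (1,1,1) (2,1,17) (2,2,13) (3,2,17)

Derivation:
Step 1: insert 1 -> lo=[1] hi=[] -> (len(lo)=1, len(hi)=0, max(lo)=1)
Step 2: insert 27 -> lo=[1] hi=[27] -> (len(lo)=1, len(hi)=1, max(lo)=1)
Step 3: insert 17 -> lo=[1, 17] hi=[27] -> (len(lo)=2, len(hi)=1, max(lo)=17)
Step 4: insert 13 -> lo=[1, 13] hi=[17, 27] -> (len(lo)=2, len(hi)=2, max(lo)=13)
Step 5: insert 48 -> lo=[1, 13, 17] hi=[27, 48] -> (len(lo)=3, len(hi)=2, max(lo)=17)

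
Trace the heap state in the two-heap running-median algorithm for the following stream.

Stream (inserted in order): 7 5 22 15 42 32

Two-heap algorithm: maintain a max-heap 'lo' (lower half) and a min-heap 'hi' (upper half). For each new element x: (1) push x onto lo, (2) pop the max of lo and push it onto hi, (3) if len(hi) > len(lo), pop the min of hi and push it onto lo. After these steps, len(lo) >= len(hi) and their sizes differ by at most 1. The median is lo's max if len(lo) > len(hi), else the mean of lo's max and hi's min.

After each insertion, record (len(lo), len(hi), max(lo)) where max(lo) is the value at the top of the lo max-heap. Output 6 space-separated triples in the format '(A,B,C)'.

Step 1: insert 7 -> lo=[7] hi=[] -> (len(lo)=1, len(hi)=0, max(lo)=7)
Step 2: insert 5 -> lo=[5] hi=[7] -> (len(lo)=1, len(hi)=1, max(lo)=5)
Step 3: insert 22 -> lo=[5, 7] hi=[22] -> (len(lo)=2, len(hi)=1, max(lo)=7)
Step 4: insert 15 -> lo=[5, 7] hi=[15, 22] -> (len(lo)=2, len(hi)=2, max(lo)=7)
Step 5: insert 42 -> lo=[5, 7, 15] hi=[22, 42] -> (len(lo)=3, len(hi)=2, max(lo)=15)
Step 6: insert 32 -> lo=[5, 7, 15] hi=[22, 32, 42] -> (len(lo)=3, len(hi)=3, max(lo)=15)

Answer: (1,0,7) (1,1,5) (2,1,7) (2,2,7) (3,2,15) (3,3,15)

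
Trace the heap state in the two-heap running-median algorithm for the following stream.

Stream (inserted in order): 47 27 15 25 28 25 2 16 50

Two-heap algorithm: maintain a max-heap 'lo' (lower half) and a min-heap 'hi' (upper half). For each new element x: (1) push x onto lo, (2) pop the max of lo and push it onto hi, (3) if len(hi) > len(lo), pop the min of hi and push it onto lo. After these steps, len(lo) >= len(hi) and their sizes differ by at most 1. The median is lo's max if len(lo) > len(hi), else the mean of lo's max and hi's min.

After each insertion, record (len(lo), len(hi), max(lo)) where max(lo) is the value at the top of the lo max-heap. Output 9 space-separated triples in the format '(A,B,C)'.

Answer: (1,0,47) (1,1,27) (2,1,27) (2,2,25) (3,2,27) (3,3,25) (4,3,25) (4,4,25) (5,4,25)

Derivation:
Step 1: insert 47 -> lo=[47] hi=[] -> (len(lo)=1, len(hi)=0, max(lo)=47)
Step 2: insert 27 -> lo=[27] hi=[47] -> (len(lo)=1, len(hi)=1, max(lo)=27)
Step 3: insert 15 -> lo=[15, 27] hi=[47] -> (len(lo)=2, len(hi)=1, max(lo)=27)
Step 4: insert 25 -> lo=[15, 25] hi=[27, 47] -> (len(lo)=2, len(hi)=2, max(lo)=25)
Step 5: insert 28 -> lo=[15, 25, 27] hi=[28, 47] -> (len(lo)=3, len(hi)=2, max(lo)=27)
Step 6: insert 25 -> lo=[15, 25, 25] hi=[27, 28, 47] -> (len(lo)=3, len(hi)=3, max(lo)=25)
Step 7: insert 2 -> lo=[2, 15, 25, 25] hi=[27, 28, 47] -> (len(lo)=4, len(hi)=3, max(lo)=25)
Step 8: insert 16 -> lo=[2, 15, 16, 25] hi=[25, 27, 28, 47] -> (len(lo)=4, len(hi)=4, max(lo)=25)
Step 9: insert 50 -> lo=[2, 15, 16, 25, 25] hi=[27, 28, 47, 50] -> (len(lo)=5, len(hi)=4, max(lo)=25)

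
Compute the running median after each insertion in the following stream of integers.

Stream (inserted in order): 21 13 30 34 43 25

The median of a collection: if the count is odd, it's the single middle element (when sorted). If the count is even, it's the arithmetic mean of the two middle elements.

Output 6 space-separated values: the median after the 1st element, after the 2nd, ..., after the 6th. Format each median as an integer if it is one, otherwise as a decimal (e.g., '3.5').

Answer: 21 17 21 25.5 30 27.5

Derivation:
Step 1: insert 21 -> lo=[21] (size 1, max 21) hi=[] (size 0) -> median=21
Step 2: insert 13 -> lo=[13] (size 1, max 13) hi=[21] (size 1, min 21) -> median=17
Step 3: insert 30 -> lo=[13, 21] (size 2, max 21) hi=[30] (size 1, min 30) -> median=21
Step 4: insert 34 -> lo=[13, 21] (size 2, max 21) hi=[30, 34] (size 2, min 30) -> median=25.5
Step 5: insert 43 -> lo=[13, 21, 30] (size 3, max 30) hi=[34, 43] (size 2, min 34) -> median=30
Step 6: insert 25 -> lo=[13, 21, 25] (size 3, max 25) hi=[30, 34, 43] (size 3, min 30) -> median=27.5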